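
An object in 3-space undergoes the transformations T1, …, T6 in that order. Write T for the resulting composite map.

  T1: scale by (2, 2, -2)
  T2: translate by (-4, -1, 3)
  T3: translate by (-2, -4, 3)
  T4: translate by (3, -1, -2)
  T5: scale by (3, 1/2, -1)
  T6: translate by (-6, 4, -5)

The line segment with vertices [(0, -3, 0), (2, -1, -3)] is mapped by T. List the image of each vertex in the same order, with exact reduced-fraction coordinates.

T1 scale by (2, 2, -2): (0, -3, 0) → (0, -6, 0); (2, -1, -3) → (4, -2, 6)
T2 translate by (-4, -1, 3): (0, -6, 0) → (-4, -7, 3); (4, -2, 6) → (0, -3, 9)
T3 translate by (-2, -4, 3): (-4, -7, 3) → (-6, -11, 6); (0, -3, 9) → (-2, -7, 12)
T4 translate by (3, -1, -2): (-6, -11, 6) → (-3, -12, 4); (-2, -7, 12) → (1, -8, 10)
T5 scale by (3, 1/2, -1): (-3, -12, 4) → (-9, -6, -4); (1, -8, 10) → (3, -4, -10)
T6 translate by (-6, 4, -5): (-9, -6, -4) → (-15, -2, -9); (3, -4, -10) → (-3, 0, -15)

image vertices: (-15, -2, -9), (-3, 0, -15)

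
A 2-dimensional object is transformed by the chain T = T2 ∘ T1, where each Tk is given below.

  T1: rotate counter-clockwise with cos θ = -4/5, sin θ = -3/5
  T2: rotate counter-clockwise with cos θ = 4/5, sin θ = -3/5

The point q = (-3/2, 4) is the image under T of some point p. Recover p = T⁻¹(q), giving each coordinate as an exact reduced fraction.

T1 = [-4/5 3/5 0; -3/5 -4/5 0; 0 0 1]
T2·T1 = [-1 0 0; 0 -1 0; 0 0 1]
det M = 1; M⁻¹ = [-1 0 0; 0 -1 0; 0 0 1]
M⁻¹ · (-3/2, 4)ᵀ = (3/2, -4)ᵀ

p = (3/2, -4)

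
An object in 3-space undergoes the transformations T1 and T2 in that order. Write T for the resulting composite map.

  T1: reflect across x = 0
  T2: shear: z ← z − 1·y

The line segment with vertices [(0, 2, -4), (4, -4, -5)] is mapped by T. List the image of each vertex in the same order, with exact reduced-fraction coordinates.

T1 reflect across x = 0: (0, 2, -4) → (0, 2, -4); (4, -4, -5) → (-4, -4, -5)
T2 shear: z ← z − 1·y: (0, 2, -4) → (0, 2, -6); (-4, -4, -5) → (-4, -4, -1)

image vertices: (0, 2, -6), (-4, -4, -1)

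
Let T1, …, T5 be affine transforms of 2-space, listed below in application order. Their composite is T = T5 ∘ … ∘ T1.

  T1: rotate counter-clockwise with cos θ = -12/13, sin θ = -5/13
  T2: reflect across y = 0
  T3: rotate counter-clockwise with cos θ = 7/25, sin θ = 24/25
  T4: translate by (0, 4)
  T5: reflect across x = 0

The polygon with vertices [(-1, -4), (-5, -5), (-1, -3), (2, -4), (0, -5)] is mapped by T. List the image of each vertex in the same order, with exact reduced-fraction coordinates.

T1 rotate counter-clockwise with cos θ = -12/13, sin θ = -5/13: (-1, -4) → (-8/13, 53/13); (-5, -5) → (35/13, 85/13); (-1, -3) → (-3/13, 41/13); (2, -4) → (-44/13, 38/13); (0, -5) → (-25/13, 60/13)
T2 reflect across y = 0: (-8/13, 53/13) → (-8/13, -53/13); (35/13, 85/13) → (35/13, -85/13); (-3/13, 41/13) → (-3/13, -41/13); (-44/13, 38/13) → (-44/13, -38/13); (-25/13, 60/13) → (-25/13, -60/13)
T3 rotate counter-clockwise with cos θ = 7/25, sin θ = 24/25: (-8/13, -53/13) → (1216/325, -563/325); (35/13, -85/13) → (457/65, 49/65); (-3/13, -41/13) → (963/325, -359/325); (-44/13, -38/13) → (604/325, -1322/325); (-25/13, -60/13) → (253/65, -204/65)
T4 translate by (0, 4): (1216/325, -563/325) → (1216/325, 737/325); (457/65, 49/65) → (457/65, 309/65); (963/325, -359/325) → (963/325, 941/325); (604/325, -1322/325) → (604/325, -22/325); (253/65, -204/65) → (253/65, 56/65)
T5 reflect across x = 0: (1216/325, 737/325) → (-1216/325, 737/325); (457/65, 309/65) → (-457/65, 309/65); (963/325, 941/325) → (-963/325, 941/325); (604/325, -22/325) → (-604/325, -22/325); (253/65, 56/65) → (-253/65, 56/65)

image vertices: (-1216/325, 737/325), (-457/65, 309/65), (-963/325, 941/325), (-604/325, -22/325), (-253/65, 56/65)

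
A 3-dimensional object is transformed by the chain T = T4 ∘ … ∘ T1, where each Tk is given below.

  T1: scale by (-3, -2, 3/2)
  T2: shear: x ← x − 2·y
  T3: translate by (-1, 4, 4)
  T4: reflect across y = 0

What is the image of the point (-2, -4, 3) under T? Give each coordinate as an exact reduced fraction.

T(p) = (-11, -12, 17/2)

T1 scale by (-3, -2, 3/2): (-2, -4, 3) → (6, 8, 9/2)
T2 shear: x ← x − 2·y: (6, 8, 9/2) → (-10, 8, 9/2)
T3 translate by (-1, 4, 4): (-10, 8, 9/2) → (-11, 12, 17/2)
T4 reflect across y = 0: (-11, 12, 17/2) → (-11, -12, 17/2)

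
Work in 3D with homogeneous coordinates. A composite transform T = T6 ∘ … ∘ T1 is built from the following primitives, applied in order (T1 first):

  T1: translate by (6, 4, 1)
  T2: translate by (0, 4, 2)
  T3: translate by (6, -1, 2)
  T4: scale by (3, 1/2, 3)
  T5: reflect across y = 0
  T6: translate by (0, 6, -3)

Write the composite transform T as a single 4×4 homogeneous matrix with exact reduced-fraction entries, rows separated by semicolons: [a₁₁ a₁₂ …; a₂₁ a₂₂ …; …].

T1 = [1 0 0 6; 0 1 0 4; 0 0 1 1; 0 0 0 1]
T2·T1 = [1 0 0 6; 0 1 0 8; 0 0 1 3; 0 0 0 1]
T3·…·T1 = [1 0 0 12; 0 1 0 7; 0 0 1 5; 0 0 0 1]
T4·…·T1 = [3 0 0 36; 0 1/2 0 7/2; 0 0 3 15; 0 0 0 1]
T5·…·T1 = [3 0 0 36; 0 -1/2 0 -7/2; 0 0 3 15; 0 0 0 1]
T6·…·T1 = [3 0 0 36; 0 -1/2 0 5/2; 0 0 3 12; 0 0 0 1]

T = [3 0 0 36; 0 -1/2 0 5/2; 0 0 3 12; 0 0 0 1]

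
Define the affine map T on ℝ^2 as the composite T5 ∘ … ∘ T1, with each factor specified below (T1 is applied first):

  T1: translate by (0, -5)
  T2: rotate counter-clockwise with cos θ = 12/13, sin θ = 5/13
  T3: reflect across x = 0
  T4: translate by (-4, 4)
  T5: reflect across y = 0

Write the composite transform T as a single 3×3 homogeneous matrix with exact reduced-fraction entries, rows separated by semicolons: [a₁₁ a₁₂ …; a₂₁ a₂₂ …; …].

T = [-12/13 5/13 -77/13; -5/13 -12/13 8/13; 0 0 1]

T1 = [1 0 0; 0 1 -5; 0 0 1]
T2·T1 = [12/13 -5/13 25/13; 5/13 12/13 -60/13; 0 0 1]
T3·…·T1 = [-12/13 5/13 -25/13; 5/13 12/13 -60/13; 0 0 1]
T4·…·T1 = [-12/13 5/13 -77/13; 5/13 12/13 -8/13; 0 0 1]
T5·…·T1 = [-12/13 5/13 -77/13; -5/13 -12/13 8/13; 0 0 1]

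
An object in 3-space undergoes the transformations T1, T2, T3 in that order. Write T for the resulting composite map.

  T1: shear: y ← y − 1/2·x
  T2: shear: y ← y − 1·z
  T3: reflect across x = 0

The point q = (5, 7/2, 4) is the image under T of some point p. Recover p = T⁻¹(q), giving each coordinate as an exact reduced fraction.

p = (-5, 5, 4)

T1 = [1 0 0 0; -1/2 1 0 0; 0 0 1 0; 0 0 0 1]
T2·T1 = [1 0 0 0; -1/2 1 -1 0; 0 0 1 0; 0 0 0 1]
T3·…·T1 = [-1 0 0 0; -1/2 1 -1 0; 0 0 1 0; 0 0 0 1]
det M = -1; M⁻¹ = [-1 0 0 0; -1/2 1 1 0; 0 0 1 0; 0 0 0 1]
M⁻¹ · (5, 7/2, 4)ᵀ = (-5, 5, 4)ᵀ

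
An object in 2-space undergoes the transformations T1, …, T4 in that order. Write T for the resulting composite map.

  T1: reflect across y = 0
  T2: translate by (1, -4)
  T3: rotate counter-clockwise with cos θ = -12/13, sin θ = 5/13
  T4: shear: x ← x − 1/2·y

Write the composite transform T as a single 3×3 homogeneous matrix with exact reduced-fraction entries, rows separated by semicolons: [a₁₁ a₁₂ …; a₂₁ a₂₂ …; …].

T = [-29/26 -1/13 -37/26; 5/13 12/13 53/13; 0 0 1]

T1 = [1 0 0; 0 -1 0; 0 0 1]
T2·T1 = [1 0 1; 0 -1 -4; 0 0 1]
T3·…·T1 = [-12/13 5/13 8/13; 5/13 12/13 53/13; 0 0 1]
T4·…·T1 = [-29/26 -1/13 -37/26; 5/13 12/13 53/13; 0 0 1]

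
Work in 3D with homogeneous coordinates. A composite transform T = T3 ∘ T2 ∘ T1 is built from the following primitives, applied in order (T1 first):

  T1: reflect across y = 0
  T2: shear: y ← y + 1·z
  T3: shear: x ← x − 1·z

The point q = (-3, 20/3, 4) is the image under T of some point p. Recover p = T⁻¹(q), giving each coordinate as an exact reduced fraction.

T1 = [1 0 0 0; 0 -1 0 0; 0 0 1 0; 0 0 0 1]
T2·T1 = [1 0 0 0; 0 -1 1 0; 0 0 1 0; 0 0 0 1]
T3·…·T1 = [1 0 -1 0; 0 -1 1 0; 0 0 1 0; 0 0 0 1]
det M = -1; M⁻¹ = [1 0 1 0; 0 -1 1 0; 0 0 1 0; 0 0 0 1]
M⁻¹ · (-3, 20/3, 4)ᵀ = (1, -8/3, 4)ᵀ

p = (1, -8/3, 4)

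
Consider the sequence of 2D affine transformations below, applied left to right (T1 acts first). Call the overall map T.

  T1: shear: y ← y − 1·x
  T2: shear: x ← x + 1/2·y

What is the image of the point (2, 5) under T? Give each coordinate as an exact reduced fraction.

T1 shear: y ← y − 1·x: (2, 5) → (2, 3)
T2 shear: x ← x + 1/2·y: (2, 3) → (7/2, 3)

T(p) = (7/2, 3)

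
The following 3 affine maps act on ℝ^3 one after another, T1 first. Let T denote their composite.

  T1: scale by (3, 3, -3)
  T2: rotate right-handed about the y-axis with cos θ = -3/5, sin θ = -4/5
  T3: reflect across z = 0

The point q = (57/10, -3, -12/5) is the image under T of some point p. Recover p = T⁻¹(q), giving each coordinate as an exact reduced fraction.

p = (-1/2, -1, 2)

T1 = [3 0 0 0; 0 3 0 0; 0 0 -3 0; 0 0 0 1]
T2·T1 = [-9/5 0 12/5 0; 0 3 0 0; 12/5 0 9/5 0; 0 0 0 1]
T3·…·T1 = [-9/5 0 12/5 0; 0 3 0 0; -12/5 0 -9/5 0; 0 0 0 1]
det M = 27; M⁻¹ = [-1/5 0 -4/15 0; 0 1/3 0 0; 4/15 0 -1/5 0; 0 0 0 1]
M⁻¹ · (57/10, -3, -12/5)ᵀ = (-1/2, -1, 2)ᵀ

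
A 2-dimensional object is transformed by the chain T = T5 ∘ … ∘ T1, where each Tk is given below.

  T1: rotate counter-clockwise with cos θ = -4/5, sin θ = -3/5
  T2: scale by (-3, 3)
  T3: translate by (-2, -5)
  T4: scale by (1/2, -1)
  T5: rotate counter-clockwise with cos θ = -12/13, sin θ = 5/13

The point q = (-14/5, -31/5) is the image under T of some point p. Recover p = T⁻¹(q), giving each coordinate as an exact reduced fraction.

T1 = [-4/5 3/5 0; -3/5 -4/5 0; 0 0 1]
T2·T1 = [12/5 -9/5 0; -9/5 -12/5 0; 0 0 1]
T3·…·T1 = [12/5 -9/5 -2; -9/5 -12/5 -5; 0 0 1]
T4·…·T1 = [6/5 -9/10 -1; 9/5 12/5 5; 0 0 1]
T5·…·T1 = [-9/5 -6/65 -1; -6/5 -333/130 -5; 0 0 1]
det M = 9/2; M⁻¹ = [-37/65 4/195 -7/15; 4/15 -2/5 -26/15; 0 0 1]
M⁻¹ · (-14/5, -31/5)ᵀ = (1, 0)ᵀ

p = (1, 0)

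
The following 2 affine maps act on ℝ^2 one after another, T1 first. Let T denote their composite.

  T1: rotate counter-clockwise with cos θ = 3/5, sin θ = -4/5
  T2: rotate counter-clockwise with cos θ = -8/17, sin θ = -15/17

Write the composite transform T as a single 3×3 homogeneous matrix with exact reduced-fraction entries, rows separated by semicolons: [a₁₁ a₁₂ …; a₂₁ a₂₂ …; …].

T1 = [3/5 4/5 0; -4/5 3/5 0; 0 0 1]
T2·T1 = [-84/85 13/85 0; -13/85 -84/85 0; 0 0 1]

T = [-84/85 13/85 0; -13/85 -84/85 0; 0 0 1]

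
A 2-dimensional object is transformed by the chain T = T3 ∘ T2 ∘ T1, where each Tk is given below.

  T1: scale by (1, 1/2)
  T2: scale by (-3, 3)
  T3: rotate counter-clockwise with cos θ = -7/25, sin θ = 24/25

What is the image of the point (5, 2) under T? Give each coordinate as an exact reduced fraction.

T(p) = (33/25, -381/25)

T1 scale by (1, 1/2): (5, 2) → (5, 1)
T2 scale by (-3, 3): (5, 1) → (-15, 3)
T3 rotate counter-clockwise with cos θ = -7/25, sin θ = 24/25: (-15, 3) → (33/25, -381/25)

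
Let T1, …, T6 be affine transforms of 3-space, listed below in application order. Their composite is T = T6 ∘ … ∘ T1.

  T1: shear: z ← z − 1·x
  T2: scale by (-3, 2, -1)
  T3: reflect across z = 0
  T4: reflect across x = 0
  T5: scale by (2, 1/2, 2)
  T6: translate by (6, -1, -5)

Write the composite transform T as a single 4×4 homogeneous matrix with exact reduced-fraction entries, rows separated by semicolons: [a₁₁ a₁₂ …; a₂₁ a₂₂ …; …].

T = [6 0 0 6; 0 1 0 -1; -2 0 2 -5; 0 0 0 1]

T1 = [1 0 0 0; 0 1 0 0; -1 0 1 0; 0 0 0 1]
T2·T1 = [-3 0 0 0; 0 2 0 0; 1 0 -1 0; 0 0 0 1]
T3·…·T1 = [-3 0 0 0; 0 2 0 0; -1 0 1 0; 0 0 0 1]
T4·…·T1 = [3 0 0 0; 0 2 0 0; -1 0 1 0; 0 0 0 1]
T5·…·T1 = [6 0 0 0; 0 1 0 0; -2 0 2 0; 0 0 0 1]
T6·…·T1 = [6 0 0 6; 0 1 0 -1; -2 0 2 -5; 0 0 0 1]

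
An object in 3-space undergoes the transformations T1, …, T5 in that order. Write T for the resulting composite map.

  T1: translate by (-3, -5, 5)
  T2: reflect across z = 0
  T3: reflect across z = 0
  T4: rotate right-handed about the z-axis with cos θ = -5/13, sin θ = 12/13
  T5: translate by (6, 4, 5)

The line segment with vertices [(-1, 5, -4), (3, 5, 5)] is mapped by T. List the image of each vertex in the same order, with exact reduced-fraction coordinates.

T1 translate by (-3, -5, 5): (-1, 5, -4) → (-4, 0, 1); (3, 5, 5) → (0, 0, 10)
T2 reflect across z = 0: (-4, 0, 1) → (-4, 0, -1); (0, 0, 10) → (0, 0, -10)
T3 reflect across z = 0: (-4, 0, -1) → (-4, 0, 1); (0, 0, -10) → (0, 0, 10)
T4 rotate right-handed about the z-axis with cos θ = -5/13, sin θ = 12/13: (-4, 0, 1) → (20/13, -48/13, 1); (0, 0, 10) → (0, 0, 10)
T5 translate by (6, 4, 5): (20/13, -48/13, 1) → (98/13, 4/13, 6); (0, 0, 10) → (6, 4, 15)

image vertices: (98/13, 4/13, 6), (6, 4, 15)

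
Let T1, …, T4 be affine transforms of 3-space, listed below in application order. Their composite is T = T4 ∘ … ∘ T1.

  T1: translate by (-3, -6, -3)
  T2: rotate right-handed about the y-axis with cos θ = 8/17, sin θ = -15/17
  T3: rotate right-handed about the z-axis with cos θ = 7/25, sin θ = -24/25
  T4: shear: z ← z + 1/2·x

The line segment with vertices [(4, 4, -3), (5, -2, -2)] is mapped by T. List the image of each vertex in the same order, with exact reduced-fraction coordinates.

image vertices: (-26/85, -518/85, -178/85), (-2627/425, -3136/425, -3127/850)

T1 translate by (-3, -6, -3): (4, 4, -3) → (1, -2, -6); (5, -2, -2) → (2, -8, -5)
T2 rotate right-handed about the y-axis with cos θ = 8/17, sin θ = -15/17: (1, -2, -6) → (98/17, -2, -33/17); (2, -8, -5) → (91/17, -8, -10/17)
T3 rotate right-handed about the z-axis with cos θ = 7/25, sin θ = -24/25: (98/17, -2, -33/17) → (-26/85, -518/85, -33/17); (91/17, -8, -10/17) → (-2627/425, -3136/425, -10/17)
T4 shear: z ← z + 1/2·x: (-26/85, -518/85, -33/17) → (-26/85, -518/85, -178/85); (-2627/425, -3136/425, -10/17) → (-2627/425, -3136/425, -3127/850)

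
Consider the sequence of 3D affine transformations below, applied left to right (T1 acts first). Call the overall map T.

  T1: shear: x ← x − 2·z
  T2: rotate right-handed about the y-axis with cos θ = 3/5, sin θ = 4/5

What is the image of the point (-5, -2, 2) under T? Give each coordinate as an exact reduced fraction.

T(p) = (-19/5, -2, 42/5)

T1 shear: x ← x − 2·z: (-5, -2, 2) → (-9, -2, 2)
T2 rotate right-handed about the y-axis with cos θ = 3/5, sin θ = 4/5: (-9, -2, 2) → (-19/5, -2, 42/5)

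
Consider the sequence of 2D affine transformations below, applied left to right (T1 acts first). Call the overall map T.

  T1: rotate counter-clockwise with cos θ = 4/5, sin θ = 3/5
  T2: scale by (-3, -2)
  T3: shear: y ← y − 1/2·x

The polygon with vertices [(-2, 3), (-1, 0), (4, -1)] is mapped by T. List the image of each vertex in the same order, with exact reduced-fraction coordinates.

image vertices: (51/5, -15/2), (12/5, 0), (-57/5, 5/2)

T1 rotate counter-clockwise with cos θ = 4/5, sin θ = 3/5: (-2, 3) → (-17/5, 6/5); (-1, 0) → (-4/5, -3/5); (4, -1) → (19/5, 8/5)
T2 scale by (-3, -2): (-17/5, 6/5) → (51/5, -12/5); (-4/5, -3/5) → (12/5, 6/5); (19/5, 8/5) → (-57/5, -16/5)
T3 shear: y ← y − 1/2·x: (51/5, -12/5) → (51/5, -15/2); (12/5, 6/5) → (12/5, 0); (-57/5, -16/5) → (-57/5, 5/2)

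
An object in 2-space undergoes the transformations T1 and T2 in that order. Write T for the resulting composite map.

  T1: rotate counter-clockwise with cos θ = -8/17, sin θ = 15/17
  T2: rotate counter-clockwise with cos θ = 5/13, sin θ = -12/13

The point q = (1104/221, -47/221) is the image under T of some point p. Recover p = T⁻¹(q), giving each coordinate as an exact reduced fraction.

p = (3, -4)

T1 = [-8/17 -15/17 0; 15/17 -8/17 0; 0 0 1]
T2·T1 = [140/221 -171/221 0; 171/221 140/221 0; 0 0 1]
det M = 1; M⁻¹ = [140/221 171/221 0; -171/221 140/221 0; 0 0 1]
M⁻¹ · (1104/221, -47/221)ᵀ = (3, -4)ᵀ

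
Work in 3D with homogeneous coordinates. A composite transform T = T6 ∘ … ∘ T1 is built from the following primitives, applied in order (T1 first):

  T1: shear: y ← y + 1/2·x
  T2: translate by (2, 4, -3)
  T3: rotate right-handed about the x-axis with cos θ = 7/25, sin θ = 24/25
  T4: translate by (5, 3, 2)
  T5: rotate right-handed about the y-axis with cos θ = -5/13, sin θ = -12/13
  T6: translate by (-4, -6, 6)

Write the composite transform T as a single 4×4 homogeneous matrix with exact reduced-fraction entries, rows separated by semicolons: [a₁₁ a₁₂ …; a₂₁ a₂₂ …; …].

T = [-269/325 -288/325 -84/325 -147/13; 7/50 7/25 -24/25 1; 48/65 -24/65 -7/65 137/13; 0 0 0 1]

T1 = [1 0 0 0; 1/2 1 0 0; 0 0 1 0; 0 0 0 1]
T2·T1 = [1 0 0 2; 1/2 1 0 4; 0 0 1 -3; 0 0 0 1]
T3·…·T1 = [1 0 0 2; 7/50 7/25 -24/25 4; 12/25 24/25 7/25 3; 0 0 0 1]
T4·…·T1 = [1 0 0 7; 7/50 7/25 -24/25 7; 12/25 24/25 7/25 5; 0 0 0 1]
T5·…·T1 = [-269/325 -288/325 -84/325 -95/13; 7/50 7/25 -24/25 7; 48/65 -24/65 -7/65 59/13; 0 0 0 1]
T6·…·T1 = [-269/325 -288/325 -84/325 -147/13; 7/50 7/25 -24/25 1; 48/65 -24/65 -7/65 137/13; 0 0 0 1]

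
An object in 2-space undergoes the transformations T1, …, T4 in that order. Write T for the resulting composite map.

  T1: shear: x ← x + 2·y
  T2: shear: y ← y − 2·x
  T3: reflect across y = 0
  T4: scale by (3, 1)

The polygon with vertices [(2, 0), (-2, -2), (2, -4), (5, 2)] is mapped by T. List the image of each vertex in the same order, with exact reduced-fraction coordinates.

T1 shear: x ← x + 2·y: (2, 0) → (2, 0); (-2, -2) → (-6, -2); (2, -4) → (-6, -4); (5, 2) → (9, 2)
T2 shear: y ← y − 2·x: (2, 0) → (2, -4); (-6, -2) → (-6, 10); (-6, -4) → (-6, 8); (9, 2) → (9, -16)
T3 reflect across y = 0: (2, -4) → (2, 4); (-6, 10) → (-6, -10); (-6, 8) → (-6, -8); (9, -16) → (9, 16)
T4 scale by (3, 1): (2, 4) → (6, 4); (-6, -10) → (-18, -10); (-6, -8) → (-18, -8); (9, 16) → (27, 16)

image vertices: (6, 4), (-18, -10), (-18, -8), (27, 16)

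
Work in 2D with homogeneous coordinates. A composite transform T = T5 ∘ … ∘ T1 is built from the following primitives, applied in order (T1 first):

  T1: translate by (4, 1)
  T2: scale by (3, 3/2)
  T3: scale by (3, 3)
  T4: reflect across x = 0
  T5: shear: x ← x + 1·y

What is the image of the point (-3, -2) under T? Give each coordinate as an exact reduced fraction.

T1 translate by (4, 1): (-3, -2) → (1, -1)
T2 scale by (3, 3/2): (1, -1) → (3, -3/2)
T3 scale by (3, 3): (3, -3/2) → (9, -9/2)
T4 reflect across x = 0: (9, -9/2) → (-9, -9/2)
T5 shear: x ← x + 1·y: (-9, -9/2) → (-27/2, -9/2)

T(p) = (-27/2, -9/2)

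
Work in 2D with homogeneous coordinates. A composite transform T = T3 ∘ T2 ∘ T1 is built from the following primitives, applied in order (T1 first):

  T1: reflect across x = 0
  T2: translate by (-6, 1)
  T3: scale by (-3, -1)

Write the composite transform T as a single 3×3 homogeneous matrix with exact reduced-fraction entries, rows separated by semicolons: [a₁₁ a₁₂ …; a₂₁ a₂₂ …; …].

T = [3 0 18; 0 -1 -1; 0 0 1]

T1 = [-1 0 0; 0 1 0; 0 0 1]
T2·T1 = [-1 0 -6; 0 1 1; 0 0 1]
T3·…·T1 = [3 0 18; 0 -1 -1; 0 0 1]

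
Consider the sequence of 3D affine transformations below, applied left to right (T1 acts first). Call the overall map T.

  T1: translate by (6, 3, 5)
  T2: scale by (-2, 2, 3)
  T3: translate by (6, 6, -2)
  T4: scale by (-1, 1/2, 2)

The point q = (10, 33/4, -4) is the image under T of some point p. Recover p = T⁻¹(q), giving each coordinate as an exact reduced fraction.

T1 = [1 0 0 6; 0 1 0 3; 0 0 1 5; 0 0 0 1]
T2·T1 = [-2 0 0 -12; 0 2 0 6; 0 0 3 15; 0 0 0 1]
T3·…·T1 = [-2 0 0 -6; 0 2 0 12; 0 0 3 13; 0 0 0 1]
T4·…·T1 = [2 0 0 6; 0 1 0 6; 0 0 6 26; 0 0 0 1]
det M = 12; M⁻¹ = [1/2 0 0 -3; 0 1 0 -6; 0 0 1/6 -13/3; 0 0 0 1]
M⁻¹ · (10, 33/4, -4)ᵀ = (2, 9/4, -5)ᵀ

p = (2, 9/4, -5)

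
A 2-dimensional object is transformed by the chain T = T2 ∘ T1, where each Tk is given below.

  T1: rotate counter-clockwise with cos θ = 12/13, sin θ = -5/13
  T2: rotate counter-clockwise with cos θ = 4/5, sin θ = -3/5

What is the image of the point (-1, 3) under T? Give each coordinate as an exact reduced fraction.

T1 rotate counter-clockwise with cos θ = 12/13, sin θ = -5/13: (-1, 3) → (3/13, 41/13)
T2 rotate counter-clockwise with cos θ = 4/5, sin θ = -3/5: (3/13, 41/13) → (27/13, 31/13)

T(p) = (27/13, 31/13)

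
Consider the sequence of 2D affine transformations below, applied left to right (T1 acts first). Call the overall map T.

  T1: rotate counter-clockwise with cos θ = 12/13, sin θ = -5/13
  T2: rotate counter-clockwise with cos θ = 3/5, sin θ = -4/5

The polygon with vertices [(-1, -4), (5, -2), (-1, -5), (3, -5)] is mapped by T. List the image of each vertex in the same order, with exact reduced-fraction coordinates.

T1 rotate counter-clockwise with cos θ = 12/13, sin θ = -5/13: (-1, -4) → (-32/13, -43/13); (5, -2) → (50/13, -49/13); (-1, -5) → (-37/13, -55/13); (3, -5) → (11/13, -75/13)
T2 rotate counter-clockwise with cos θ = 3/5, sin θ = -4/5: (-32/13, -43/13) → (-268/65, -1/65); (50/13, -49/13) → (-46/65, -347/65); (-37/13, -55/13) → (-331/65, -17/65); (11/13, -75/13) → (-267/65, -269/65)

image vertices: (-268/65, -1/65), (-46/65, -347/65), (-331/65, -17/65), (-267/65, -269/65)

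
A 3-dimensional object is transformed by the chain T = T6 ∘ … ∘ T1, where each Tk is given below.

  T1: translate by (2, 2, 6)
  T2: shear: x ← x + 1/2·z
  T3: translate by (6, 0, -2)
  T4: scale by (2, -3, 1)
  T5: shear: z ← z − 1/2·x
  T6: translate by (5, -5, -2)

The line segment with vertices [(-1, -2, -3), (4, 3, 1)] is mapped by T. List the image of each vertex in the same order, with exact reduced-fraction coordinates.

image vertices: (22, -5, -19/2), (36, -20, -25/2)

T1 translate by (2, 2, 6): (-1, -2, -3) → (1, 0, 3); (4, 3, 1) → (6, 5, 7)
T2 shear: x ← x + 1/2·z: (1, 0, 3) → (5/2, 0, 3); (6, 5, 7) → (19/2, 5, 7)
T3 translate by (6, 0, -2): (5/2, 0, 3) → (17/2, 0, 1); (19/2, 5, 7) → (31/2, 5, 5)
T4 scale by (2, -3, 1): (17/2, 0, 1) → (17, 0, 1); (31/2, 5, 5) → (31, -15, 5)
T5 shear: z ← z − 1/2·x: (17, 0, 1) → (17, 0, -15/2); (31, -15, 5) → (31, -15, -21/2)
T6 translate by (5, -5, -2): (17, 0, -15/2) → (22, -5, -19/2); (31, -15, -21/2) → (36, -20, -25/2)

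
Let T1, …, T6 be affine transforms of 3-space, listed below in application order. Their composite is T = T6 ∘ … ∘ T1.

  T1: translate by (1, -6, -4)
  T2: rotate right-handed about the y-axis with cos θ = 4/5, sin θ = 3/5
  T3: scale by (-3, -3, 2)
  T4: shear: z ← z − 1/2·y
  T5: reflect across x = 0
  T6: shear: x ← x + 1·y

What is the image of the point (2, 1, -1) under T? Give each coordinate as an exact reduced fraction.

T(p) = (66/5, 15, -191/10)

T1 translate by (1, -6, -4): (2, 1, -1) → (3, -5, -5)
T2 rotate right-handed about the y-axis with cos θ = 4/5, sin θ = 3/5: (3, -5, -5) → (-3/5, -5, -29/5)
T3 scale by (-3, -3, 2): (-3/5, -5, -29/5) → (9/5, 15, -58/5)
T4 shear: z ← z − 1/2·y: (9/5, 15, -58/5) → (9/5, 15, -191/10)
T5 reflect across x = 0: (9/5, 15, -191/10) → (-9/5, 15, -191/10)
T6 shear: x ← x + 1·y: (-9/5, 15, -191/10) → (66/5, 15, -191/10)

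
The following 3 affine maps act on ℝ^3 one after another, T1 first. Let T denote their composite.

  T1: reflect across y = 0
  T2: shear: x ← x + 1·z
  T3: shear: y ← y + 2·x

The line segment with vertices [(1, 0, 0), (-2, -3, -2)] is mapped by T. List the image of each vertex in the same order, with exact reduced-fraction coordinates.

T1 reflect across y = 0: (1, 0, 0) → (1, 0, 0); (-2, -3, -2) → (-2, 3, -2)
T2 shear: x ← x + 1·z: (1, 0, 0) → (1, 0, 0); (-2, 3, -2) → (-4, 3, -2)
T3 shear: y ← y + 2·x: (1, 0, 0) → (1, 2, 0); (-4, 3, -2) → (-4, -5, -2)

image vertices: (1, 2, 0), (-4, -5, -2)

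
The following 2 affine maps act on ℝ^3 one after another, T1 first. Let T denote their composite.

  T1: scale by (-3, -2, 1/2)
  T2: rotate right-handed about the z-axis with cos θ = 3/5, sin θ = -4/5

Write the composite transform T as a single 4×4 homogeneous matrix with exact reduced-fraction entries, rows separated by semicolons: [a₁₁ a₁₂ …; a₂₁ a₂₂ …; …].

T1 = [-3 0 0 0; 0 -2 0 0; 0 0 1/2 0; 0 0 0 1]
T2·T1 = [-9/5 -8/5 0 0; 12/5 -6/5 0 0; 0 0 1/2 0; 0 0 0 1]

T = [-9/5 -8/5 0 0; 12/5 -6/5 0 0; 0 0 1/2 0; 0 0 0 1]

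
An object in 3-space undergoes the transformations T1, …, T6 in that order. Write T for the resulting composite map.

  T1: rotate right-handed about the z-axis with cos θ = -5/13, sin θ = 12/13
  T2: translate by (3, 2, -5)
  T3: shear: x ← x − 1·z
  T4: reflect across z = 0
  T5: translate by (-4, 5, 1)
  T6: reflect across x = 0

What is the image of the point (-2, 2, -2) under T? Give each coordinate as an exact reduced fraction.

T(p) = (-64/13, 57/13, 8)

T1 rotate right-handed about the z-axis with cos θ = -5/13, sin θ = 12/13: (-2, 2, -2) → (-14/13, -34/13, -2)
T2 translate by (3, 2, -5): (-14/13, -34/13, -2) → (25/13, -8/13, -7)
T3 shear: x ← x − 1·z: (25/13, -8/13, -7) → (116/13, -8/13, -7)
T4 reflect across z = 0: (116/13, -8/13, -7) → (116/13, -8/13, 7)
T5 translate by (-4, 5, 1): (116/13, -8/13, 7) → (64/13, 57/13, 8)
T6 reflect across x = 0: (64/13, 57/13, 8) → (-64/13, 57/13, 8)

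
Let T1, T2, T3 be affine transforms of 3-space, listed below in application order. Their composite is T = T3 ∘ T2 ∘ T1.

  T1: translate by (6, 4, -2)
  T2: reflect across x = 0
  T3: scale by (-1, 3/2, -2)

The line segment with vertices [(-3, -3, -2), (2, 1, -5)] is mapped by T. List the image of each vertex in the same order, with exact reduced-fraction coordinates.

image vertices: (3, 3/2, 8), (8, 15/2, 14)

T1 translate by (6, 4, -2): (-3, -3, -2) → (3, 1, -4); (2, 1, -5) → (8, 5, -7)
T2 reflect across x = 0: (3, 1, -4) → (-3, 1, -4); (8, 5, -7) → (-8, 5, -7)
T3 scale by (-1, 3/2, -2): (-3, 1, -4) → (3, 3/2, 8); (-8, 5, -7) → (8, 15/2, 14)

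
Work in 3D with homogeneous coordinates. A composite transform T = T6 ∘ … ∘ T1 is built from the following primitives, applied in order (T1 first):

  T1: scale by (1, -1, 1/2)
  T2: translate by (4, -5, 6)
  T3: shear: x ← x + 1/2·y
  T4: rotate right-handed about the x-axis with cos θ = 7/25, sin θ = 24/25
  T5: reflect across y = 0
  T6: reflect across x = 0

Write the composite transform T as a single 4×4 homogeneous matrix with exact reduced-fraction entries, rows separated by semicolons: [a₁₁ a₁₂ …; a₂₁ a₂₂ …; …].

T1 = [1 0 0 0; 0 -1 0 0; 0 0 1/2 0; 0 0 0 1]
T2·T1 = [1 0 0 4; 0 -1 0 -5; 0 0 1/2 6; 0 0 0 1]
T3·…·T1 = [1 -1/2 0 3/2; 0 -1 0 -5; 0 0 1/2 6; 0 0 0 1]
T4·…·T1 = [1 -1/2 0 3/2; 0 -7/25 -12/25 -179/25; 0 -24/25 7/50 -78/25; 0 0 0 1]
T5·…·T1 = [1 -1/2 0 3/2; 0 7/25 12/25 179/25; 0 -24/25 7/50 -78/25; 0 0 0 1]
T6·…·T1 = [-1 1/2 0 -3/2; 0 7/25 12/25 179/25; 0 -24/25 7/50 -78/25; 0 0 0 1]

T = [-1 1/2 0 -3/2; 0 7/25 12/25 179/25; 0 -24/25 7/50 -78/25; 0 0 0 1]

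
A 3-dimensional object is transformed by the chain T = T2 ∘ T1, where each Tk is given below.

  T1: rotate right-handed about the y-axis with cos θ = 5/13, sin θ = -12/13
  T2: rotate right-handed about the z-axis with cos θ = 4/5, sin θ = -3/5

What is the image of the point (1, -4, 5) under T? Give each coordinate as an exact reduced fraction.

T(p) = (-376/65, -43/65, 37/13)

T1 rotate right-handed about the y-axis with cos θ = 5/13, sin θ = -12/13: (1, -4, 5) → (-55/13, -4, 37/13)
T2 rotate right-handed about the z-axis with cos θ = 4/5, sin θ = -3/5: (-55/13, -4, 37/13) → (-376/65, -43/65, 37/13)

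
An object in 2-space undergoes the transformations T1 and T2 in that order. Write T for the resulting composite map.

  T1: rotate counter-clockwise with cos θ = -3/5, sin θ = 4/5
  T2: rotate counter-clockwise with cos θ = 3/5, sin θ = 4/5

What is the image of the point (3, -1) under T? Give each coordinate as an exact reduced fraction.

T1 rotate counter-clockwise with cos θ = -3/5, sin θ = 4/5: (3, -1) → (-1, 3)
T2 rotate counter-clockwise with cos θ = 3/5, sin θ = 4/5: (-1, 3) → (-3, 1)

T(p) = (-3, 1)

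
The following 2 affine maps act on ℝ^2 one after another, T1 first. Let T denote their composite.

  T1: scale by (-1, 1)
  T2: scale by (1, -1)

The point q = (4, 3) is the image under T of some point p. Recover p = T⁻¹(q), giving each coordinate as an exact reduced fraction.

T1 = [-1 0 0; 0 1 0; 0 0 1]
T2·T1 = [-1 0 0; 0 -1 0; 0 0 1]
det M = 1; M⁻¹ = [-1 0 0; 0 -1 0; 0 0 1]
M⁻¹ · (4, 3)ᵀ = (-4, -3)ᵀ

p = (-4, -3)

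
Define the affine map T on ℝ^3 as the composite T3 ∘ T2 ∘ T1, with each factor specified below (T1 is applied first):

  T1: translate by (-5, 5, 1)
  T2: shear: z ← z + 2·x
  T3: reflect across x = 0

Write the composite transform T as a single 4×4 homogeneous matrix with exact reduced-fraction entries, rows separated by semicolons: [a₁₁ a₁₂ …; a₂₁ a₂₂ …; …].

T1 = [1 0 0 -5; 0 1 0 5; 0 0 1 1; 0 0 0 1]
T2·T1 = [1 0 0 -5; 0 1 0 5; 2 0 1 -9; 0 0 0 1]
T3·…·T1 = [-1 0 0 5; 0 1 0 5; 2 0 1 -9; 0 0 0 1]

T = [-1 0 0 5; 0 1 0 5; 2 0 1 -9; 0 0 0 1]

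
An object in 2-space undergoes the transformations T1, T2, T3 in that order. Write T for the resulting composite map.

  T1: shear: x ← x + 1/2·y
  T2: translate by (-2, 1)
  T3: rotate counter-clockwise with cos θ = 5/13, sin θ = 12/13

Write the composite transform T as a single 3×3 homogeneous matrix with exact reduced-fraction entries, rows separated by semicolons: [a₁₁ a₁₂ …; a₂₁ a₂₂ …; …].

T = [5/13 -19/26 -22/13; 12/13 11/13 -19/13; 0 0 1]

T1 = [1 1/2 0; 0 1 0; 0 0 1]
T2·T1 = [1 1/2 -2; 0 1 1; 0 0 1]
T3·…·T1 = [5/13 -19/26 -22/13; 12/13 11/13 -19/13; 0 0 1]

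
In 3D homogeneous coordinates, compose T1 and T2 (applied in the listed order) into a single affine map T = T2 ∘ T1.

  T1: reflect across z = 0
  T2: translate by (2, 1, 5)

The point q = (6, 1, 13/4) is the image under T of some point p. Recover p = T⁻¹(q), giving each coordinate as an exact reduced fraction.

p = (4, 0, 7/4)

T1 = [1 0 0 0; 0 1 0 0; 0 0 -1 0; 0 0 0 1]
T2·T1 = [1 0 0 2; 0 1 0 1; 0 0 -1 5; 0 0 0 1]
det M = -1; M⁻¹ = [1 0 0 -2; 0 1 0 -1; 0 0 -1 5; 0 0 0 1]
M⁻¹ · (6, 1, 13/4)ᵀ = (4, 0, 7/4)ᵀ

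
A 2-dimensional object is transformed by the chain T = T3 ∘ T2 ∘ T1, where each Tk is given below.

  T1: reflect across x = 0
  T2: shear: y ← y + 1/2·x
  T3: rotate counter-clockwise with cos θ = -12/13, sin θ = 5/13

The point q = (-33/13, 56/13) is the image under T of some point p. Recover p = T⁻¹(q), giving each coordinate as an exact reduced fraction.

p = (-4, -5)

T1 = [-1 0 0; 0 1 0; 0 0 1]
T2·T1 = [-1 0 0; -1/2 1 0; 0 0 1]
T3·…·T1 = [29/26 -5/13 0; 1/13 -12/13 0; 0 0 1]
det M = -1; M⁻¹ = [12/13 -5/13 0; 1/13 -29/26 0; 0 0 1]
M⁻¹ · (-33/13, 56/13)ᵀ = (-4, -5)ᵀ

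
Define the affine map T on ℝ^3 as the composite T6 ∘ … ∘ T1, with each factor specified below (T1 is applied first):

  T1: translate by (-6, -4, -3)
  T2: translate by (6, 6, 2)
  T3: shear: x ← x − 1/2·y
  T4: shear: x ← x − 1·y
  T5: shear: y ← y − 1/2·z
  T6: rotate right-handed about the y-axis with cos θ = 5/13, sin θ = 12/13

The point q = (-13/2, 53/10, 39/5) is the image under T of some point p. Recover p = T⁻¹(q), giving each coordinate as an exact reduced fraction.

T1 = [1 0 0 -6; 0 1 0 -4; 0 0 1 -3; 0 0 0 1]
T2·T1 = [1 0 0 0; 0 1 0 2; 0 0 1 -1; 0 0 0 1]
T3·…·T1 = [1 -1/2 0 -1; 0 1 0 2; 0 0 1 -1; 0 0 0 1]
T4·…·T1 = [1 -3/2 0 -3; 0 1 0 2; 0 0 1 -1; 0 0 0 1]
T5·…·T1 = [1 -3/2 0 -3; 0 1 -1/2 5/2; 0 0 1 -1; 0 0 0 1]
T6·…·T1 = [5/13 -15/26 12/13 -27/13; 0 1 -1/2 5/2; -12/13 18/13 5/13 31/13; 0 0 0 1]
det M = 1; M⁻¹ = [14/13 3/2 -33/52 0; 6/13 1 5/26 -2; 12/13 0 5/13 1; 0 0 0 1]
M⁻¹ · (-13/2, 53/10, 39/5)ᵀ = (-4, 9/5, -2)ᵀ

p = (-4, 9/5, -2)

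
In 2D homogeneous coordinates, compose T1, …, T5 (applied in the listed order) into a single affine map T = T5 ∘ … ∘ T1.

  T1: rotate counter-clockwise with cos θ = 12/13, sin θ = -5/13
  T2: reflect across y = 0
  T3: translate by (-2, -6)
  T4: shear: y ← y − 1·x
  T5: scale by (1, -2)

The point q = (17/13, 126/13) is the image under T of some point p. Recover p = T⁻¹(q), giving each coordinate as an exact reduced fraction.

T1 = [12/13 5/13 0; -5/13 12/13 0; 0 0 1]
T2·T1 = [12/13 5/13 0; 5/13 -12/13 0; 0 0 1]
T3·…·T1 = [12/13 5/13 -2; 5/13 -12/13 -6; 0 0 1]
T4·…·T1 = [12/13 5/13 -2; -7/13 -17/13 -4; 0 0 1]
T5·…·T1 = [12/13 5/13 -2; 14/13 34/13 8; 0 0 1]
det M = 2; M⁻¹ = [17/13 -5/26 54/13; -7/13 6/13 -62/13; 0 0 1]
M⁻¹ · (17/13, 126/13)ᵀ = (4, -1)ᵀ

p = (4, -1)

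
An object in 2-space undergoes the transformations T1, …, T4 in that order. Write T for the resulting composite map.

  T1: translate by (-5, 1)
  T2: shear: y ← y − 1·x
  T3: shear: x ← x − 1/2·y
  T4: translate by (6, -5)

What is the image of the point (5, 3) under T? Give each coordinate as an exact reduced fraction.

T(p) = (4, -1)

T1 translate by (-5, 1): (5, 3) → (0, 4)
T2 shear: y ← y − 1·x: (0, 4) → (0, 4)
T3 shear: x ← x − 1/2·y: (0, 4) → (-2, 4)
T4 translate by (6, -5): (-2, 4) → (4, -1)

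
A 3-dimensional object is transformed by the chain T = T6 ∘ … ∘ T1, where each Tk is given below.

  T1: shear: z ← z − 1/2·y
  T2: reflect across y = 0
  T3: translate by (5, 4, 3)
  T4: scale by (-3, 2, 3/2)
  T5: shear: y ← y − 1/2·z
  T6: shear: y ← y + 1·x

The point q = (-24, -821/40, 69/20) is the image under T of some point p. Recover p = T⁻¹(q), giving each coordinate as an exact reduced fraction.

T1 = [1 0 0 0; 0 1 0 0; 0 -1/2 1 0; 0 0 0 1]
T2·T1 = [1 0 0 0; 0 -1 0 0; 0 -1/2 1 0; 0 0 0 1]
T3·…·T1 = [1 0 0 5; 0 -1 0 4; 0 -1/2 1 3; 0 0 0 1]
T4·…·T1 = [-3 0 0 -15; 0 -2 0 8; 0 -3/4 3/2 9/2; 0 0 0 1]
T5·…·T1 = [-3 0 0 -15; 0 -13/8 -3/4 23/4; 0 -3/4 3/2 9/2; 0 0 0 1]
T6·…·T1 = [-3 0 0 -15; -3 -13/8 -3/4 -37/4; 0 -3/4 3/2 9/2; 0 0 0 1]
det M = 9; M⁻¹ = [-1/3 0 0 -5; 1/2 -1/2 -1/4 4; 1/4 -1/4 13/24 -1; 0 0 0 1]
M⁻¹ · (-24, -821/40, 69/20)ᵀ = (3, 7/5, 0)ᵀ

p = (3, 7/5, 0)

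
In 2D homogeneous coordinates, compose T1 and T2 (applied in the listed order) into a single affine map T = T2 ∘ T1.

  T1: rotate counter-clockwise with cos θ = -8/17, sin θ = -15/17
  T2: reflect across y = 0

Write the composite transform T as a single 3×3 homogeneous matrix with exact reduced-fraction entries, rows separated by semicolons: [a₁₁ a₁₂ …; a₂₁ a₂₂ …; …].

T1 = [-8/17 15/17 0; -15/17 -8/17 0; 0 0 1]
T2·T1 = [-8/17 15/17 0; 15/17 8/17 0; 0 0 1]

T = [-8/17 15/17 0; 15/17 8/17 0; 0 0 1]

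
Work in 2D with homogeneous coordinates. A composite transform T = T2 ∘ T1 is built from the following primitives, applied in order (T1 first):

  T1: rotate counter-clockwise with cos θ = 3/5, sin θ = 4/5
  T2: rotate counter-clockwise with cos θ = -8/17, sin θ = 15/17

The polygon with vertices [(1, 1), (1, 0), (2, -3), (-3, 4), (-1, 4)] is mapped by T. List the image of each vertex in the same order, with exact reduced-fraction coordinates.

image vertices: (-97/85, -71/85), (-84/85, 13/85), (-129/85, 278/85), (40/17, -75/17), (32/85, -349/85)

T1 rotate counter-clockwise with cos θ = 3/5, sin θ = 4/5: (1, 1) → (-1/5, 7/5); (1, 0) → (3/5, 4/5); (2, -3) → (18/5, -1/5); (-3, 4) → (-5, 0); (-1, 4) → (-19/5, 8/5)
T2 rotate counter-clockwise with cos θ = -8/17, sin θ = 15/17: (-1/5, 7/5) → (-97/85, -71/85); (3/5, 4/5) → (-84/85, 13/85); (18/5, -1/5) → (-129/85, 278/85); (-5, 0) → (40/17, -75/17); (-19/5, 8/5) → (32/85, -349/85)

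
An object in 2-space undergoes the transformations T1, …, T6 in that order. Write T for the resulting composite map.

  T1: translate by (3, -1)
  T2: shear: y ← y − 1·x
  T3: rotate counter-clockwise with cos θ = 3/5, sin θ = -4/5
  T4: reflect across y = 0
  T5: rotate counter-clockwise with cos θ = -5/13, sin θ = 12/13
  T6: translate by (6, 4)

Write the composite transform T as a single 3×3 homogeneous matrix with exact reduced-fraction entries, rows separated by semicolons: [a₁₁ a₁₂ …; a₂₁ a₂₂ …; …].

T1 = [1 0 3; 0 1 -1; 0 0 1]
T2·T1 = [1 0 3; -1 1 -4; 0 0 1]
T3·…·T1 = [-1/5 4/5 -7/5; -7/5 3/5 -24/5; 0 0 1]
T4·…·T1 = [-1/5 4/5 -7/5; 7/5 -3/5 24/5; 0 0 1]
T5·…·T1 = [-79/65 16/65 -253/65; -47/65 63/65 -204/65; 0 0 1]
T6·…·T1 = [-79/65 16/65 137/65; -47/65 63/65 56/65; 0 0 1]

T = [-79/65 16/65 137/65; -47/65 63/65 56/65; 0 0 1]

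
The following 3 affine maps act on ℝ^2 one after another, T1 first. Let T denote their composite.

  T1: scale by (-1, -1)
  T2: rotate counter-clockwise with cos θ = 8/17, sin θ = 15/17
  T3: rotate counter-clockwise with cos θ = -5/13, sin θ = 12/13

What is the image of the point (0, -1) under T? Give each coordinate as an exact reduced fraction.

T1 scale by (-1, -1): (0, -1) → (0, 1)
T2 rotate counter-clockwise with cos θ = 8/17, sin θ = 15/17: (0, 1) → (-15/17, 8/17)
T3 rotate counter-clockwise with cos θ = -5/13, sin θ = 12/13: (-15/17, 8/17) → (-21/221, -220/221)

T(p) = (-21/221, -220/221)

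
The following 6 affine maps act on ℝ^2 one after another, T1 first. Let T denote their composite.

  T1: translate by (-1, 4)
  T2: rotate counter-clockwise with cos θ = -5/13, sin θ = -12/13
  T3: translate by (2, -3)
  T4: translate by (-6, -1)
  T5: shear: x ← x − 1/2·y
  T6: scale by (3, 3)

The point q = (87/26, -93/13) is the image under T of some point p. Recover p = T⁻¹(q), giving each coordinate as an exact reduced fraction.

T1 = [1 0 -1; 0 1 4; 0 0 1]
T2·T1 = [-5/13 12/13 53/13; -12/13 -5/13 -8/13; 0 0 1]
T3·…·T1 = [-5/13 12/13 79/13; -12/13 -5/13 -47/13; 0 0 1]
T4·…·T1 = [-5/13 12/13 1/13; -12/13 -5/13 -60/13; 0 0 1]
T5·…·T1 = [1/13 29/26 31/13; -12/13 -5/13 -60/13; 0 0 1]
T6·…·T1 = [3/13 87/26 93/13; -36/13 -15/13 -180/13; 0 0 1]
det M = 9; M⁻¹ = [-5/39 -29/78 -55/13; 4/13 1/39 -24/13; 0 0 1]
M⁻¹ · (87/26, -93/13)ᵀ = (-2, -1)ᵀ

p = (-2, -1)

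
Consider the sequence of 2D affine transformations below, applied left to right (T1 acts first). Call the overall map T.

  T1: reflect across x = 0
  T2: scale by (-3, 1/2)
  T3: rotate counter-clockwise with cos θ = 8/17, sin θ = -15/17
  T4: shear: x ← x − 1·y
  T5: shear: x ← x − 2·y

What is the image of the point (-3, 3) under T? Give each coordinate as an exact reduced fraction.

T(p) = (-981/34, 147/17)

T1 reflect across x = 0: (-3, 3) → (3, 3)
T2 scale by (-3, 1/2): (3, 3) → (-9, 3/2)
T3 rotate counter-clockwise with cos θ = 8/17, sin θ = -15/17: (-9, 3/2) → (-99/34, 147/17)
T4 shear: x ← x − 1·y: (-99/34, 147/17) → (-393/34, 147/17)
T5 shear: x ← x − 2·y: (-393/34, 147/17) → (-981/34, 147/17)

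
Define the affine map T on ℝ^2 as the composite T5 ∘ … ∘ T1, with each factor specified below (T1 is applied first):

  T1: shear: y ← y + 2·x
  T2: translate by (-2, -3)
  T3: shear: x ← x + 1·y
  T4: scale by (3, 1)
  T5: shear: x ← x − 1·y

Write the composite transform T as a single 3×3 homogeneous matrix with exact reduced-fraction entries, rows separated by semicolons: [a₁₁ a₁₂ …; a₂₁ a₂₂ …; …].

T = [7 2 -12; 2 1 -3; 0 0 1]

T1 = [1 0 0; 2 1 0; 0 0 1]
T2·T1 = [1 0 -2; 2 1 -3; 0 0 1]
T3·…·T1 = [3 1 -5; 2 1 -3; 0 0 1]
T4·…·T1 = [9 3 -15; 2 1 -3; 0 0 1]
T5·…·T1 = [7 2 -12; 2 1 -3; 0 0 1]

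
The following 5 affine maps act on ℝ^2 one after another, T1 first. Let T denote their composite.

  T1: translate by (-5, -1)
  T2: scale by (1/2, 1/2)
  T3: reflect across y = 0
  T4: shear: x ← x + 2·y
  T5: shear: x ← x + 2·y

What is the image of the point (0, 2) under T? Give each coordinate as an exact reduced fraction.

T(p) = (-9/2, -1/2)

T1 translate by (-5, -1): (0, 2) → (-5, 1)
T2 scale by (1/2, 1/2): (-5, 1) → (-5/2, 1/2)
T3 reflect across y = 0: (-5/2, 1/2) → (-5/2, -1/2)
T4 shear: x ← x + 2·y: (-5/2, -1/2) → (-7/2, -1/2)
T5 shear: x ← x + 2·y: (-7/2, -1/2) → (-9/2, -1/2)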